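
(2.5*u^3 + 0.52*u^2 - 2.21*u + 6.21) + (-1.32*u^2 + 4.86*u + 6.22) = 2.5*u^3 - 0.8*u^2 + 2.65*u + 12.43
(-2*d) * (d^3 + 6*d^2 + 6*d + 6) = -2*d^4 - 12*d^3 - 12*d^2 - 12*d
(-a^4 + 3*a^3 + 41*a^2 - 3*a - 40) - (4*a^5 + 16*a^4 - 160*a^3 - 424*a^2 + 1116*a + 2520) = -4*a^5 - 17*a^4 + 163*a^3 + 465*a^2 - 1119*a - 2560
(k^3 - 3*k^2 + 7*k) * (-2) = -2*k^3 + 6*k^2 - 14*k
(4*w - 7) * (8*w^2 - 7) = 32*w^3 - 56*w^2 - 28*w + 49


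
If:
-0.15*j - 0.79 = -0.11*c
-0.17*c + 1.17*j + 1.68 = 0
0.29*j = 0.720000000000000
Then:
No Solution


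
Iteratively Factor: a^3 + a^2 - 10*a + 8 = (a + 4)*(a^2 - 3*a + 2) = (a - 1)*(a + 4)*(a - 2)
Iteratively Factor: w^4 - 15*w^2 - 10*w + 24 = (w - 1)*(w^3 + w^2 - 14*w - 24) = (w - 4)*(w - 1)*(w^2 + 5*w + 6) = (w - 4)*(w - 1)*(w + 3)*(w + 2)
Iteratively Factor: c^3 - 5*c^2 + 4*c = (c - 4)*(c^2 - c) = c*(c - 4)*(c - 1)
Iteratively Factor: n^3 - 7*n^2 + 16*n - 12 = (n - 3)*(n^2 - 4*n + 4) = (n - 3)*(n - 2)*(n - 2)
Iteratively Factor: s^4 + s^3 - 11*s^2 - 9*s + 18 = (s + 2)*(s^3 - s^2 - 9*s + 9) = (s - 1)*(s + 2)*(s^2 - 9) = (s - 1)*(s + 2)*(s + 3)*(s - 3)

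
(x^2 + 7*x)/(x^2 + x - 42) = x/(x - 6)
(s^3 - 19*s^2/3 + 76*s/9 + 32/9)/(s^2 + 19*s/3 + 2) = (3*s^2 - 20*s + 32)/(3*(s + 6))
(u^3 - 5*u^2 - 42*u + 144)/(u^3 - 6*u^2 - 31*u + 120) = (u + 6)/(u + 5)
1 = 1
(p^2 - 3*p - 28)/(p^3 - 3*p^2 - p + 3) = (p^2 - 3*p - 28)/(p^3 - 3*p^2 - p + 3)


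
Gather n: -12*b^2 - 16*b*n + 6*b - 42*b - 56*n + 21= -12*b^2 - 36*b + n*(-16*b - 56) + 21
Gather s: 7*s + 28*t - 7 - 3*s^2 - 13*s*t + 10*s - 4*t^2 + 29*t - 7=-3*s^2 + s*(17 - 13*t) - 4*t^2 + 57*t - 14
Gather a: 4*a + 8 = 4*a + 8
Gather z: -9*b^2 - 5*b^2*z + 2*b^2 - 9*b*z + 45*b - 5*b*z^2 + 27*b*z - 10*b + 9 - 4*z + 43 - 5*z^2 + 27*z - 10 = -7*b^2 + 35*b + z^2*(-5*b - 5) + z*(-5*b^2 + 18*b + 23) + 42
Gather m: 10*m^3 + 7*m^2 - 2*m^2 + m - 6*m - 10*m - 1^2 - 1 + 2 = 10*m^3 + 5*m^2 - 15*m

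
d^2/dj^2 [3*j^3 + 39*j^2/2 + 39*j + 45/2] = 18*j + 39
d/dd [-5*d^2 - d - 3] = -10*d - 1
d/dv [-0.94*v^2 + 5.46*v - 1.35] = 5.46 - 1.88*v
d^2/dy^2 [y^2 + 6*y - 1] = 2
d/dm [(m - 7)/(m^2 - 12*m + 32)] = (m^2 - 12*m - 2*(m - 7)*(m - 6) + 32)/(m^2 - 12*m + 32)^2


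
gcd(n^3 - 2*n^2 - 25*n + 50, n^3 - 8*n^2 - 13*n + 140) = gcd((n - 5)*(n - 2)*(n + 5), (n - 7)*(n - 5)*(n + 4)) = n - 5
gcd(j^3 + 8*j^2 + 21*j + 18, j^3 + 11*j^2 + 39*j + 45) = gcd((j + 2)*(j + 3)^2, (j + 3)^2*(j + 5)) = j^2 + 6*j + 9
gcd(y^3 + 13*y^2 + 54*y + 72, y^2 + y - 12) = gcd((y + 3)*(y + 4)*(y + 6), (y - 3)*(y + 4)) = y + 4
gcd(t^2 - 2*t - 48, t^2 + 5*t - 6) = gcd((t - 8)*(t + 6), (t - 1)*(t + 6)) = t + 6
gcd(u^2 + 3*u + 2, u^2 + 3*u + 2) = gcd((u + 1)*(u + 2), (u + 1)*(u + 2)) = u^2 + 3*u + 2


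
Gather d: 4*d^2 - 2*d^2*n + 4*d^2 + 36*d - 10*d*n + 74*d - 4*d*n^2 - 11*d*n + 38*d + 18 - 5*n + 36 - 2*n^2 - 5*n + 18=d^2*(8 - 2*n) + d*(-4*n^2 - 21*n + 148) - 2*n^2 - 10*n + 72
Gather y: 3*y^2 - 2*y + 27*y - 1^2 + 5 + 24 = 3*y^2 + 25*y + 28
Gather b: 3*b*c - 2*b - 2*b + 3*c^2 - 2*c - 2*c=b*(3*c - 4) + 3*c^2 - 4*c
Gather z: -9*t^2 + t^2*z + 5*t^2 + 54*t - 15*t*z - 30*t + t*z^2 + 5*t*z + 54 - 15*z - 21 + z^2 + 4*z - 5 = -4*t^2 + 24*t + z^2*(t + 1) + z*(t^2 - 10*t - 11) + 28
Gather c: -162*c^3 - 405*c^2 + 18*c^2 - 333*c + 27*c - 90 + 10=-162*c^3 - 387*c^2 - 306*c - 80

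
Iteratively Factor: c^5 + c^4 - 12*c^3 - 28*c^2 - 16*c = (c)*(c^4 + c^3 - 12*c^2 - 28*c - 16) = c*(c + 1)*(c^3 - 12*c - 16) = c*(c + 1)*(c + 2)*(c^2 - 2*c - 8) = c*(c - 4)*(c + 1)*(c + 2)*(c + 2)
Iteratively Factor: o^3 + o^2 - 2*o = (o)*(o^2 + o - 2) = o*(o + 2)*(o - 1)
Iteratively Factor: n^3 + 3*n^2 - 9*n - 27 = (n - 3)*(n^2 + 6*n + 9) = (n - 3)*(n + 3)*(n + 3)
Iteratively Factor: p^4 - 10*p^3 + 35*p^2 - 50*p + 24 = (p - 2)*(p^3 - 8*p^2 + 19*p - 12) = (p - 2)*(p - 1)*(p^2 - 7*p + 12) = (p - 3)*(p - 2)*(p - 1)*(p - 4)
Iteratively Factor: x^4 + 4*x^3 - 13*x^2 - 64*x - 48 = (x - 4)*(x^3 + 8*x^2 + 19*x + 12) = (x - 4)*(x + 4)*(x^2 + 4*x + 3) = (x - 4)*(x + 3)*(x + 4)*(x + 1)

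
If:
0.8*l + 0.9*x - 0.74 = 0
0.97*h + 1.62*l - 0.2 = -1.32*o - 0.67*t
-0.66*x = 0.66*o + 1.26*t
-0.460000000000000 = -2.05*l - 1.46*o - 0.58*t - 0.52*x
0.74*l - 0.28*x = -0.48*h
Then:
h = 0.21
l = 0.13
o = 0.03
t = -0.39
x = 0.71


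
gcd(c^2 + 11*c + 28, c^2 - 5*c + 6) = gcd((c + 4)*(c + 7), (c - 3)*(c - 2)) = 1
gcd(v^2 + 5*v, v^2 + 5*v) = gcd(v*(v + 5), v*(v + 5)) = v^2 + 5*v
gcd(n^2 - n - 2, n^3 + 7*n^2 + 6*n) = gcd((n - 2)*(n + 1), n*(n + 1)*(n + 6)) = n + 1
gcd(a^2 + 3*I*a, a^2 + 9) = a + 3*I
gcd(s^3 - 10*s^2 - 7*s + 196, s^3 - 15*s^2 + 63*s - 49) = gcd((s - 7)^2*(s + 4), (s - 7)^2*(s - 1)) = s^2 - 14*s + 49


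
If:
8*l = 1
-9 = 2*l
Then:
No Solution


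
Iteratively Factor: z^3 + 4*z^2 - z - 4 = (z + 1)*(z^2 + 3*z - 4) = (z + 1)*(z + 4)*(z - 1)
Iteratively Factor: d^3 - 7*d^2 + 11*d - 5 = (d - 1)*(d^2 - 6*d + 5) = (d - 1)^2*(d - 5)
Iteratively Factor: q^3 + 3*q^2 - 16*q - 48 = (q + 4)*(q^2 - q - 12) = (q - 4)*(q + 4)*(q + 3)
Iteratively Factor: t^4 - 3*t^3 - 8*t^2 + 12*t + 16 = (t + 2)*(t^3 - 5*t^2 + 2*t + 8) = (t + 1)*(t + 2)*(t^2 - 6*t + 8) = (t - 4)*(t + 1)*(t + 2)*(t - 2)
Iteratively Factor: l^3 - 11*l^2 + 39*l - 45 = (l - 3)*(l^2 - 8*l + 15) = (l - 5)*(l - 3)*(l - 3)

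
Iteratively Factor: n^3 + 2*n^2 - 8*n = (n + 4)*(n^2 - 2*n) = (n - 2)*(n + 4)*(n)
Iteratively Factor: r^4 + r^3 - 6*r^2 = (r)*(r^3 + r^2 - 6*r) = r*(r + 3)*(r^2 - 2*r) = r^2*(r + 3)*(r - 2)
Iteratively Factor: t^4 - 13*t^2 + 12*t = (t + 4)*(t^3 - 4*t^2 + 3*t) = (t - 3)*(t + 4)*(t^2 - t) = (t - 3)*(t - 1)*(t + 4)*(t)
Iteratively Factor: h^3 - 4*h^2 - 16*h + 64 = (h - 4)*(h^2 - 16) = (h - 4)*(h + 4)*(h - 4)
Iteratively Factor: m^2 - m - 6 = (m - 3)*(m + 2)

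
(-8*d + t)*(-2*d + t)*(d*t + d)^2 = 16*d^4*t^2 + 32*d^4*t + 16*d^4 - 10*d^3*t^3 - 20*d^3*t^2 - 10*d^3*t + d^2*t^4 + 2*d^2*t^3 + d^2*t^2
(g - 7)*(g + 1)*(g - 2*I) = g^3 - 6*g^2 - 2*I*g^2 - 7*g + 12*I*g + 14*I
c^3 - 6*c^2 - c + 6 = (c - 6)*(c - 1)*(c + 1)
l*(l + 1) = l^2 + l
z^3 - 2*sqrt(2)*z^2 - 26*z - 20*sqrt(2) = (z - 5*sqrt(2))*(z + sqrt(2))*(z + 2*sqrt(2))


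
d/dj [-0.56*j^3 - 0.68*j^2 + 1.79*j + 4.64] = -1.68*j^2 - 1.36*j + 1.79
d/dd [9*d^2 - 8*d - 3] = 18*d - 8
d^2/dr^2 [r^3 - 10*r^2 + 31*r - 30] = 6*r - 20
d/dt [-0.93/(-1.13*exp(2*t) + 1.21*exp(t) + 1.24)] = (1.1253 - 2.1018*exp(t))*exp(t)/(-1.13*exp(2*t) + 1.21*exp(t) + 1.24)^2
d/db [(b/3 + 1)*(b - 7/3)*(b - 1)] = b^2 - 2*b/9 - 23/9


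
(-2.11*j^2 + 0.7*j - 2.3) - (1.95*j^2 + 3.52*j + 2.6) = -4.06*j^2 - 2.82*j - 4.9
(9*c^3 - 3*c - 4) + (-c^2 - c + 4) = 9*c^3 - c^2 - 4*c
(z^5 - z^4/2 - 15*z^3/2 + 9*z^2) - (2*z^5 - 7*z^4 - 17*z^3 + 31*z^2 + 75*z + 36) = -z^5 + 13*z^4/2 + 19*z^3/2 - 22*z^2 - 75*z - 36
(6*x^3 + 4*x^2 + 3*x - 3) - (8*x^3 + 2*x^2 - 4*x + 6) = -2*x^3 + 2*x^2 + 7*x - 9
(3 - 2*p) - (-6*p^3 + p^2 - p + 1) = 6*p^3 - p^2 - p + 2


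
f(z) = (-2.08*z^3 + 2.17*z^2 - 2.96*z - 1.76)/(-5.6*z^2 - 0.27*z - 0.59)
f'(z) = (11.2*z + 0.27)*(-2.08*z^3 + 2.17*z^2 - 2.96*z - 1.76)/(-5.6*z^2 - 0.27*z - 0.59)^2 + (-6.24*z^2 + 4.34*z - 2.96)/(-5.6*z^2 - 0.27*z - 0.59)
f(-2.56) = -1.50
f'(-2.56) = 0.34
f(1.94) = 0.65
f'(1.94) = 0.16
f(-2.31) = -1.42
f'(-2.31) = 0.34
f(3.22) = 0.98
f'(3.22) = 0.30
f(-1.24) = -1.04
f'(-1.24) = 0.43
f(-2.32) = -1.42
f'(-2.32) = 0.34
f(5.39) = 1.70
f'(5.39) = 0.35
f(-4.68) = -2.24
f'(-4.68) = 0.36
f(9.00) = 3.00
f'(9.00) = 0.36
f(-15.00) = -6.01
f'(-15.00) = 0.37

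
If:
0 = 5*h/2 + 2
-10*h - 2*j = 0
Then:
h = -4/5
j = 4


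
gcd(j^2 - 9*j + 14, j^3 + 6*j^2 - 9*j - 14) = j - 2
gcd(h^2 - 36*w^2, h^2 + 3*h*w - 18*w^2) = h + 6*w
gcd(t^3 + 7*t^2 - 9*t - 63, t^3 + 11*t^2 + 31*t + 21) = t^2 + 10*t + 21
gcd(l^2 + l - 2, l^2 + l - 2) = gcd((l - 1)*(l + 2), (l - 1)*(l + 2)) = l^2 + l - 2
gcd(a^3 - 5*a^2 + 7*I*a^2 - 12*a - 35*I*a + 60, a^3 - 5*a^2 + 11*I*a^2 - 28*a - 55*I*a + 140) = a^2 + a*(-5 + 4*I) - 20*I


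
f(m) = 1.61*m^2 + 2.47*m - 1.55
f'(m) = 3.22*m + 2.47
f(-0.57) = -2.43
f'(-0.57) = 0.63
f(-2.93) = 5.03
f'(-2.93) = -6.96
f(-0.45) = -2.34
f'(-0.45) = 1.02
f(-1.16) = -2.25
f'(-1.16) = -1.27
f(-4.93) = 25.40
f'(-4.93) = -13.40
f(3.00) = 20.35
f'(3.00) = 12.13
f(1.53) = 6.00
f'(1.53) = 7.40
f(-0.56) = -2.43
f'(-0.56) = 0.67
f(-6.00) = 41.59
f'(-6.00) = -16.85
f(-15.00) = 323.65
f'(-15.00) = -45.83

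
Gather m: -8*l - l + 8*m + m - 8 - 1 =-9*l + 9*m - 9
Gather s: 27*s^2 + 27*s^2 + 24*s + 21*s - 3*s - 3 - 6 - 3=54*s^2 + 42*s - 12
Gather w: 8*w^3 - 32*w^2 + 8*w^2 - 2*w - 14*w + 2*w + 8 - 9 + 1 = 8*w^3 - 24*w^2 - 14*w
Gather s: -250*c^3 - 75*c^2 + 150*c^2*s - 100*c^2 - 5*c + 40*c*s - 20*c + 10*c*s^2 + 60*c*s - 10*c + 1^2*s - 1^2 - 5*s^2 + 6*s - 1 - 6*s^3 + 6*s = -250*c^3 - 175*c^2 - 35*c - 6*s^3 + s^2*(10*c - 5) + s*(150*c^2 + 100*c + 13) - 2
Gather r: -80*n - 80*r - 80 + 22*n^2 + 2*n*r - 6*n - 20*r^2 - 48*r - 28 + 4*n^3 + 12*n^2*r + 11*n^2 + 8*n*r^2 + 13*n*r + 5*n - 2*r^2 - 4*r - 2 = 4*n^3 + 33*n^2 - 81*n + r^2*(8*n - 22) + r*(12*n^2 + 15*n - 132) - 110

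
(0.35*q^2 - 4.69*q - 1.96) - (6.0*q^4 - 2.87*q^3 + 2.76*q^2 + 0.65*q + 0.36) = -6.0*q^4 + 2.87*q^3 - 2.41*q^2 - 5.34*q - 2.32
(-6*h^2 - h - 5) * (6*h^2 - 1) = -36*h^4 - 6*h^3 - 24*h^2 + h + 5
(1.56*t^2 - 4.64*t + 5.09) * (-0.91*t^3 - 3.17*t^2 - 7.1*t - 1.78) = -1.4196*t^5 - 0.7228*t^4 - 0.999100000000002*t^3 + 14.0319*t^2 - 27.8798*t - 9.0602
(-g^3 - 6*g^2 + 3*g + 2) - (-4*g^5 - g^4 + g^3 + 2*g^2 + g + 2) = 4*g^5 + g^4 - 2*g^3 - 8*g^2 + 2*g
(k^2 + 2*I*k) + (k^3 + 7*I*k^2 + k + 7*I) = k^3 + k^2 + 7*I*k^2 + k + 2*I*k + 7*I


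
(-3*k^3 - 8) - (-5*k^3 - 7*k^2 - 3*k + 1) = 2*k^3 + 7*k^2 + 3*k - 9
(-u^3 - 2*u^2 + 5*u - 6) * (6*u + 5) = -6*u^4 - 17*u^3 + 20*u^2 - 11*u - 30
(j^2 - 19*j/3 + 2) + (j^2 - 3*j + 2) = 2*j^2 - 28*j/3 + 4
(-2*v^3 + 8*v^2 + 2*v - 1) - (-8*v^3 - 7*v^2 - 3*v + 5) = 6*v^3 + 15*v^2 + 5*v - 6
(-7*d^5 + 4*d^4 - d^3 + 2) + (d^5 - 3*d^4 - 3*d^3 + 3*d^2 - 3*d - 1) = -6*d^5 + d^4 - 4*d^3 + 3*d^2 - 3*d + 1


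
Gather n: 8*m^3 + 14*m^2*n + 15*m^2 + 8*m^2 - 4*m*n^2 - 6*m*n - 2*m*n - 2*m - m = 8*m^3 + 23*m^2 - 4*m*n^2 - 3*m + n*(14*m^2 - 8*m)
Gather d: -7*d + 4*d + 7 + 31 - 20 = 18 - 3*d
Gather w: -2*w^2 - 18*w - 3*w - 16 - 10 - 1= -2*w^2 - 21*w - 27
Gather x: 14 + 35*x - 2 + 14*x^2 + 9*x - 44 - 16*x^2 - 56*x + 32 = -2*x^2 - 12*x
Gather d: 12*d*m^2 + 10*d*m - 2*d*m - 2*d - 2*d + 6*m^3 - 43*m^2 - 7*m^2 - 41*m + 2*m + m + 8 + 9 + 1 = d*(12*m^2 + 8*m - 4) + 6*m^3 - 50*m^2 - 38*m + 18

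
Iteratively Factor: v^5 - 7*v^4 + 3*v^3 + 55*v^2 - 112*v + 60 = (v - 5)*(v^4 - 2*v^3 - 7*v^2 + 20*v - 12) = (v - 5)*(v - 2)*(v^3 - 7*v + 6) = (v - 5)*(v - 2)^2*(v^2 + 2*v - 3) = (v - 5)*(v - 2)^2*(v - 1)*(v + 3)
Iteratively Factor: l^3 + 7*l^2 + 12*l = (l + 4)*(l^2 + 3*l) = (l + 3)*(l + 4)*(l)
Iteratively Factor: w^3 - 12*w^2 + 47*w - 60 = (w - 3)*(w^2 - 9*w + 20) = (w - 5)*(w - 3)*(w - 4)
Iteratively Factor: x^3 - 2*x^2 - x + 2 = (x + 1)*(x^2 - 3*x + 2) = (x - 2)*(x + 1)*(x - 1)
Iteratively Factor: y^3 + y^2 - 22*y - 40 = (y + 4)*(y^2 - 3*y - 10) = (y - 5)*(y + 4)*(y + 2)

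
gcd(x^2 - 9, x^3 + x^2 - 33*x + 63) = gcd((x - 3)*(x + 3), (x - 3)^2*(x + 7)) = x - 3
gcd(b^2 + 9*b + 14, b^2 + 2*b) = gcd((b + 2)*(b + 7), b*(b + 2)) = b + 2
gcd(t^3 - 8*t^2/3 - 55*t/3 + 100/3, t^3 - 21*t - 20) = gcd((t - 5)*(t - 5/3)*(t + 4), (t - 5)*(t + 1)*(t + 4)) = t^2 - t - 20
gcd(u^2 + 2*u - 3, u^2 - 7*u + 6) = u - 1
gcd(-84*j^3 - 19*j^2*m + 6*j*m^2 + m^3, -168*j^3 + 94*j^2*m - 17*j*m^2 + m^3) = 4*j - m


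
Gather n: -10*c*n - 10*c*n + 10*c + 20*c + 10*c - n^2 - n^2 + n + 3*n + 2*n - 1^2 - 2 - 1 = 40*c - 2*n^2 + n*(6 - 20*c) - 4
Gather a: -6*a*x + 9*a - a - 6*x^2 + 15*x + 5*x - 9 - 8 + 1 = a*(8 - 6*x) - 6*x^2 + 20*x - 16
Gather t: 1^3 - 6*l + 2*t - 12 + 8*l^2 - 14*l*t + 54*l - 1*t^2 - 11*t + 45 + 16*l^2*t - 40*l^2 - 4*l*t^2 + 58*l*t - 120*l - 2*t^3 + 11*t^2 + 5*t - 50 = -32*l^2 - 72*l - 2*t^3 + t^2*(10 - 4*l) + t*(16*l^2 + 44*l - 4) - 16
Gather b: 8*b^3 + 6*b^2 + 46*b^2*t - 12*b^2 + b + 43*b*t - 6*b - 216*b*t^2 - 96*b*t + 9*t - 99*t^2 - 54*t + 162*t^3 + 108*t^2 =8*b^3 + b^2*(46*t - 6) + b*(-216*t^2 - 53*t - 5) + 162*t^3 + 9*t^2 - 45*t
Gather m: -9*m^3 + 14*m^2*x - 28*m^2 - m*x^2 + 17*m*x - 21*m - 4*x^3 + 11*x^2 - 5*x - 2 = -9*m^3 + m^2*(14*x - 28) + m*(-x^2 + 17*x - 21) - 4*x^3 + 11*x^2 - 5*x - 2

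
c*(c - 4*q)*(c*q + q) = c^3*q - 4*c^2*q^2 + c^2*q - 4*c*q^2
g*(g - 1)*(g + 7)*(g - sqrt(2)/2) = g^4 - sqrt(2)*g^3/2 + 6*g^3 - 7*g^2 - 3*sqrt(2)*g^2 + 7*sqrt(2)*g/2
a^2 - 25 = (a - 5)*(a + 5)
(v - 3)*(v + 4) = v^2 + v - 12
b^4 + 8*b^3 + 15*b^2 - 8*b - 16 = (b - 1)*(b + 1)*(b + 4)^2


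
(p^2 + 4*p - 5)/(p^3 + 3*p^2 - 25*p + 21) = (p + 5)/(p^2 + 4*p - 21)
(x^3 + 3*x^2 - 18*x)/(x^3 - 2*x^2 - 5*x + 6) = x*(x + 6)/(x^2 + x - 2)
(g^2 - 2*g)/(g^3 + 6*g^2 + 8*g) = (g - 2)/(g^2 + 6*g + 8)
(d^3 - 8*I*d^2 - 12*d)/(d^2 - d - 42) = d*(-d^2 + 8*I*d + 12)/(-d^2 + d + 42)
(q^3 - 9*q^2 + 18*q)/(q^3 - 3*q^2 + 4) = q*(q^2 - 9*q + 18)/(q^3 - 3*q^2 + 4)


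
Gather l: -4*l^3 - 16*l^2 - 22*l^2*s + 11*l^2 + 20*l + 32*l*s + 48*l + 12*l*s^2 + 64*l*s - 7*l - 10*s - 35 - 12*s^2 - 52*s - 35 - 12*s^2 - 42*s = -4*l^3 + l^2*(-22*s - 5) + l*(12*s^2 + 96*s + 61) - 24*s^2 - 104*s - 70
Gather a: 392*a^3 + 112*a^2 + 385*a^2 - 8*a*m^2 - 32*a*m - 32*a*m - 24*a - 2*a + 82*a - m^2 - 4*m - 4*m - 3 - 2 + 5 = 392*a^3 + 497*a^2 + a*(-8*m^2 - 64*m + 56) - m^2 - 8*m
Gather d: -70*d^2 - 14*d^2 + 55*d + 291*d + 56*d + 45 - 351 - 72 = -84*d^2 + 402*d - 378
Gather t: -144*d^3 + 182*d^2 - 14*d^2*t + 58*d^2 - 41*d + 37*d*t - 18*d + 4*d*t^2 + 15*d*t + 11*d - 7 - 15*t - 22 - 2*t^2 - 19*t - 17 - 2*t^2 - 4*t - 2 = -144*d^3 + 240*d^2 - 48*d + t^2*(4*d - 4) + t*(-14*d^2 + 52*d - 38) - 48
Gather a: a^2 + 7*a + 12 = a^2 + 7*a + 12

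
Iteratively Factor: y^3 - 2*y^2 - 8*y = (y - 4)*(y^2 + 2*y) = (y - 4)*(y + 2)*(y)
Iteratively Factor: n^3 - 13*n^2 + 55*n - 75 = (n - 5)*(n^2 - 8*n + 15) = (n - 5)*(n - 3)*(n - 5)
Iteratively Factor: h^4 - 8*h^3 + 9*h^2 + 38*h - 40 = (h - 1)*(h^3 - 7*h^2 + 2*h + 40) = (h - 5)*(h - 1)*(h^2 - 2*h - 8) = (h - 5)*(h - 4)*(h - 1)*(h + 2)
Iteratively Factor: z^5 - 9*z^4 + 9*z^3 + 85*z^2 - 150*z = (z - 2)*(z^4 - 7*z^3 - 5*z^2 + 75*z) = (z - 2)*(z + 3)*(z^3 - 10*z^2 + 25*z) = (z - 5)*(z - 2)*(z + 3)*(z^2 - 5*z) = z*(z - 5)*(z - 2)*(z + 3)*(z - 5)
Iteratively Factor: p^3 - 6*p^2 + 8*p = (p - 2)*(p^2 - 4*p) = p*(p - 2)*(p - 4)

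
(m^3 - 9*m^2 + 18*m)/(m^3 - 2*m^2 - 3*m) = (m - 6)/(m + 1)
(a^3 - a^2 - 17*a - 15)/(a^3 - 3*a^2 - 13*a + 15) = (a + 1)/(a - 1)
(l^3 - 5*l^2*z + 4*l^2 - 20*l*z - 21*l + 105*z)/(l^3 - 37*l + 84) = (l - 5*z)/(l - 4)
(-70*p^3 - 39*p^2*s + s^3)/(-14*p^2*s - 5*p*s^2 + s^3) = (5*p + s)/s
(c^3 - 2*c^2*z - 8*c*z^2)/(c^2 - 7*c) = (c^2 - 2*c*z - 8*z^2)/(c - 7)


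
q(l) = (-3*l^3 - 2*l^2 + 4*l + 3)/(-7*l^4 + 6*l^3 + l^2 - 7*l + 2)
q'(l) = (-9*l^2 - 4*l + 4)/(-7*l^4 + 6*l^3 + l^2 - 7*l + 2) + (-3*l^3 - 2*l^2 + 4*l + 3)*(28*l^3 - 18*l^2 - 2*l + 7)/(-7*l^4 + 6*l^3 + l^2 - 7*l + 2)^2 = (-21*l^6 - 28*l^5 + 93*l^4 + 78*l^3 - 62*l^2 - 14*l + 29)/(49*l^8 - 84*l^7 + 22*l^6 + 110*l^5 - 111*l^4 + 10*l^3 + 53*l^2 - 28*l + 4)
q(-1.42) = -0.06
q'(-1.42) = 0.07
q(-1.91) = -0.08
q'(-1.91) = 0.02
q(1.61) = 0.29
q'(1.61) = 0.16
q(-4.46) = -0.07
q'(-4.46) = -0.01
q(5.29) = 0.10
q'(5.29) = -0.02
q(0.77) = -1.40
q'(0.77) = 5.96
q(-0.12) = 0.88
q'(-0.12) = 3.67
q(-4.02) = -0.07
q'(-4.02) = -0.01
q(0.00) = 1.50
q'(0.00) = 7.25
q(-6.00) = -0.05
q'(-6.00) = -0.00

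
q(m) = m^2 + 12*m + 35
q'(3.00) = 18.00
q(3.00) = 80.00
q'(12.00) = 36.00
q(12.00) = 323.00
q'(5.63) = 23.26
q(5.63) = 134.26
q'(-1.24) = 9.52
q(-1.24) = 21.66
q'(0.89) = 13.78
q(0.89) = 46.47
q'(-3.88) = 4.24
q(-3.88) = 3.49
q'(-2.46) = 7.08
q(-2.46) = 11.53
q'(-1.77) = 8.46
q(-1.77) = 16.89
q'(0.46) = 12.92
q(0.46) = 40.73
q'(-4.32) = 3.36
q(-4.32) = 1.82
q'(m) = 2*m + 12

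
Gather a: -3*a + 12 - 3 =9 - 3*a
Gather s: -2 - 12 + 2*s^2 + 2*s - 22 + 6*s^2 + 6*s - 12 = 8*s^2 + 8*s - 48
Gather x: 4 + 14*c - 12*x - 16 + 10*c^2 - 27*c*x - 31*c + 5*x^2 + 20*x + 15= 10*c^2 - 17*c + 5*x^2 + x*(8 - 27*c) + 3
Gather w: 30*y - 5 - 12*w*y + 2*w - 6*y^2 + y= w*(2 - 12*y) - 6*y^2 + 31*y - 5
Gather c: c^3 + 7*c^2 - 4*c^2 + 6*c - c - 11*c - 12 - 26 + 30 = c^3 + 3*c^2 - 6*c - 8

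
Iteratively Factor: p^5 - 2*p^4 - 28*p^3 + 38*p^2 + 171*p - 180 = (p + 4)*(p^4 - 6*p^3 - 4*p^2 + 54*p - 45) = (p - 3)*(p + 4)*(p^3 - 3*p^2 - 13*p + 15) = (p - 3)*(p + 3)*(p + 4)*(p^2 - 6*p + 5) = (p - 3)*(p - 1)*(p + 3)*(p + 4)*(p - 5)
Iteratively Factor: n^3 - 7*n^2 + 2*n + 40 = (n - 5)*(n^2 - 2*n - 8) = (n - 5)*(n + 2)*(n - 4)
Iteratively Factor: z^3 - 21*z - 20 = (z + 4)*(z^2 - 4*z - 5) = (z - 5)*(z + 4)*(z + 1)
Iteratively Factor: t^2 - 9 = (t + 3)*(t - 3)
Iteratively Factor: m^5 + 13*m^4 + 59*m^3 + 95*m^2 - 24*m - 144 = (m + 3)*(m^4 + 10*m^3 + 29*m^2 + 8*m - 48) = (m + 3)*(m + 4)*(m^3 + 6*m^2 + 5*m - 12) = (m + 3)*(m + 4)^2*(m^2 + 2*m - 3) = (m - 1)*(m + 3)*(m + 4)^2*(m + 3)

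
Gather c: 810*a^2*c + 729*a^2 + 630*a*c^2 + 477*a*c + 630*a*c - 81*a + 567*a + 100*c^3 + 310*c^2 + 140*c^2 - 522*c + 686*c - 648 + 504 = 729*a^2 + 486*a + 100*c^3 + c^2*(630*a + 450) + c*(810*a^2 + 1107*a + 164) - 144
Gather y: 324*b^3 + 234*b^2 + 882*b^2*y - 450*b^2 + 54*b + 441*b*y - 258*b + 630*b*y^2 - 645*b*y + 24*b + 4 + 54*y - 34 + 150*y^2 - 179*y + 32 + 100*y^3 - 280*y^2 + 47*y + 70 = 324*b^3 - 216*b^2 - 180*b + 100*y^3 + y^2*(630*b - 130) + y*(882*b^2 - 204*b - 78) + 72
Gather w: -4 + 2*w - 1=2*w - 5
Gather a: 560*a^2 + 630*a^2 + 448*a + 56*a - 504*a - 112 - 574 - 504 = 1190*a^2 - 1190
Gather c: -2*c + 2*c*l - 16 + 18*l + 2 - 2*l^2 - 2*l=c*(2*l - 2) - 2*l^2 + 16*l - 14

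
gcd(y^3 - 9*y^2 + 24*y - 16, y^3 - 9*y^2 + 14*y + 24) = y - 4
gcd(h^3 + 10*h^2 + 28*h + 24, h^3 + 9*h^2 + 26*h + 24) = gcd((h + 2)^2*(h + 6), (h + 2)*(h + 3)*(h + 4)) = h + 2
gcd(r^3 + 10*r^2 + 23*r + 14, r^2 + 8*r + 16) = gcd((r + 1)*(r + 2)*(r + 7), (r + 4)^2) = 1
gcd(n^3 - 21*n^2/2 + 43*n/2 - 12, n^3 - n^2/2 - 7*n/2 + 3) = n^2 - 5*n/2 + 3/2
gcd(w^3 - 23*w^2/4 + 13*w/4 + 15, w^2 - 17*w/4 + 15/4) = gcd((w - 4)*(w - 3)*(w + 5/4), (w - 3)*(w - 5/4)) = w - 3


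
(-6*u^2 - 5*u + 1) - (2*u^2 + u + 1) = -8*u^2 - 6*u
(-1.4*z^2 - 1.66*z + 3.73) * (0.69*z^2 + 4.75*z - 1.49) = -0.966*z^4 - 7.7954*z^3 - 3.2253*z^2 + 20.1909*z - 5.5577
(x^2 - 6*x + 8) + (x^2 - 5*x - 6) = 2*x^2 - 11*x + 2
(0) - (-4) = 4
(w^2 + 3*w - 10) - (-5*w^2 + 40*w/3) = 6*w^2 - 31*w/3 - 10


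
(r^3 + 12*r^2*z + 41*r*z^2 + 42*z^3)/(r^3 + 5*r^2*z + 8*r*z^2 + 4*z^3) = (r^2 + 10*r*z + 21*z^2)/(r^2 + 3*r*z + 2*z^2)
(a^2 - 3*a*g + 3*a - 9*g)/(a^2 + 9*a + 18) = (a - 3*g)/(a + 6)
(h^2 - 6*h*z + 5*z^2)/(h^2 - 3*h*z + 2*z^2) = (-h + 5*z)/(-h + 2*z)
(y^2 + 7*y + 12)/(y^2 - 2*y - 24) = (y + 3)/(y - 6)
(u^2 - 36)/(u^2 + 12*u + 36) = (u - 6)/(u + 6)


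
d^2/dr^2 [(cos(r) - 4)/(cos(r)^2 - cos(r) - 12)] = (sin(r)^2 + 3*cos(r) + 1)/(cos(r) + 3)^3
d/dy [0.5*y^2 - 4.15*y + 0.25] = 1.0*y - 4.15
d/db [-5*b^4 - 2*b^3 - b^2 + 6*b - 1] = -20*b^3 - 6*b^2 - 2*b + 6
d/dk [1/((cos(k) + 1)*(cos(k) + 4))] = (2*cos(k) + 5)*sin(k)/((cos(k) + 1)^2*(cos(k) + 4)^2)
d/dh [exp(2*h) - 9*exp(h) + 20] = (2*exp(h) - 9)*exp(h)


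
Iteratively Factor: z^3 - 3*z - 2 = (z + 1)*(z^2 - z - 2) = (z - 2)*(z + 1)*(z + 1)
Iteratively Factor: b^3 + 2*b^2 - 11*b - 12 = (b + 1)*(b^2 + b - 12) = (b - 3)*(b + 1)*(b + 4)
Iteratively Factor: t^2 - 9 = (t - 3)*(t + 3)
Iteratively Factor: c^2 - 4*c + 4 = (c - 2)*(c - 2)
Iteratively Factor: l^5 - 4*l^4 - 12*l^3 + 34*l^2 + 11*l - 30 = (l + 1)*(l^4 - 5*l^3 - 7*l^2 + 41*l - 30) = (l + 1)*(l + 3)*(l^3 - 8*l^2 + 17*l - 10) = (l - 2)*(l + 1)*(l + 3)*(l^2 - 6*l + 5) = (l - 5)*(l - 2)*(l + 1)*(l + 3)*(l - 1)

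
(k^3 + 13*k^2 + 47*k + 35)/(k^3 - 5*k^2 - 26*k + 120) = (k^2 + 8*k + 7)/(k^2 - 10*k + 24)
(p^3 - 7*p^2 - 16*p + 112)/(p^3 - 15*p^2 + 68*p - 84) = (p^2 - 16)/(p^2 - 8*p + 12)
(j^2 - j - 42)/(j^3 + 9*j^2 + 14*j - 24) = (j - 7)/(j^2 + 3*j - 4)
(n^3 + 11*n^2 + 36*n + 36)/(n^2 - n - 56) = (n^3 + 11*n^2 + 36*n + 36)/(n^2 - n - 56)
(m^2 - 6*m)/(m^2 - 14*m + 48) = m/(m - 8)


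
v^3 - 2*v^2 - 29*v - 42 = (v - 7)*(v + 2)*(v + 3)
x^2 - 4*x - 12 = (x - 6)*(x + 2)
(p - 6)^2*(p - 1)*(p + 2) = p^4 - 11*p^3 + 22*p^2 + 60*p - 72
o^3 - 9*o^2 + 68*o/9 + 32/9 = (o - 8)*(o - 4/3)*(o + 1/3)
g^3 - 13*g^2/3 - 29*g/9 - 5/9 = (g - 5)*(g + 1/3)^2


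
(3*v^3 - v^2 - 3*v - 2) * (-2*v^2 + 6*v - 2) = -6*v^5 + 20*v^4 - 6*v^3 - 12*v^2 - 6*v + 4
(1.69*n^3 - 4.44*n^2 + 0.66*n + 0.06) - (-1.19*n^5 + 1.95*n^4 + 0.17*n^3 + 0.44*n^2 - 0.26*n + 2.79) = 1.19*n^5 - 1.95*n^4 + 1.52*n^3 - 4.88*n^2 + 0.92*n - 2.73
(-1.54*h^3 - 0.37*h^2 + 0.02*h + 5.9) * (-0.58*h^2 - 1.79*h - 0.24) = 0.8932*h^5 + 2.9712*h^4 + 1.0203*h^3 - 3.369*h^2 - 10.5658*h - 1.416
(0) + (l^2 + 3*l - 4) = l^2 + 3*l - 4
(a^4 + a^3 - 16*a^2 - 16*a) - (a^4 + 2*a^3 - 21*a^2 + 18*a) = -a^3 + 5*a^2 - 34*a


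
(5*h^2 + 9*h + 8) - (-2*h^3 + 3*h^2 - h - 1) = 2*h^3 + 2*h^2 + 10*h + 9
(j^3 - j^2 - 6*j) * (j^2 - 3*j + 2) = j^5 - 4*j^4 - j^3 + 16*j^2 - 12*j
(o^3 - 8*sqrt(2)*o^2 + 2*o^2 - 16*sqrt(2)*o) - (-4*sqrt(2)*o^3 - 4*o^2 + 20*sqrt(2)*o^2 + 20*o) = o^3 + 4*sqrt(2)*o^3 - 28*sqrt(2)*o^2 + 6*o^2 - 16*sqrt(2)*o - 20*o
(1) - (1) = 0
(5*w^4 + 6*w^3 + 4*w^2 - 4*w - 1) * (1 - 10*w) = -50*w^5 - 55*w^4 - 34*w^3 + 44*w^2 + 6*w - 1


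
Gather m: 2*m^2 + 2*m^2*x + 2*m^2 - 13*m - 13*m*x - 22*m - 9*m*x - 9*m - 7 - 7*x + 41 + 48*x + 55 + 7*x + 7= m^2*(2*x + 4) + m*(-22*x - 44) + 48*x + 96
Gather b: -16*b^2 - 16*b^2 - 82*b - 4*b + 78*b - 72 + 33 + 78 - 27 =-32*b^2 - 8*b + 12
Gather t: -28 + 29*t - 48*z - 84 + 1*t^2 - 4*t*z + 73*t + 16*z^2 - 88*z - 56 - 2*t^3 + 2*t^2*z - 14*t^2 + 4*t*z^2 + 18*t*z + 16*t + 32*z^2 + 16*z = -2*t^3 + t^2*(2*z - 13) + t*(4*z^2 + 14*z + 118) + 48*z^2 - 120*z - 168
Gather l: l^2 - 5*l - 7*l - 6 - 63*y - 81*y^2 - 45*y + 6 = l^2 - 12*l - 81*y^2 - 108*y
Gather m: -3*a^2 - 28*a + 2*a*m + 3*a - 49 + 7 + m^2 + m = -3*a^2 - 25*a + m^2 + m*(2*a + 1) - 42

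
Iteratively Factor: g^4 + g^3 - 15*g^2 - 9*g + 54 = (g + 3)*(g^3 - 2*g^2 - 9*g + 18) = (g + 3)^2*(g^2 - 5*g + 6) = (g - 3)*(g + 3)^2*(g - 2)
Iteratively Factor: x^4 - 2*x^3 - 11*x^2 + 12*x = (x + 3)*(x^3 - 5*x^2 + 4*x) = (x - 1)*(x + 3)*(x^2 - 4*x) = (x - 4)*(x - 1)*(x + 3)*(x)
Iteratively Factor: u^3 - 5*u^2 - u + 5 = (u - 1)*(u^2 - 4*u - 5) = (u - 5)*(u - 1)*(u + 1)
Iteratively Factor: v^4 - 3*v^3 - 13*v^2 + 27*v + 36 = (v - 4)*(v^3 + v^2 - 9*v - 9) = (v - 4)*(v + 1)*(v^2 - 9) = (v - 4)*(v + 1)*(v + 3)*(v - 3)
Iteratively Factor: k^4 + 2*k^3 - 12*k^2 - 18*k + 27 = (k + 3)*(k^3 - k^2 - 9*k + 9) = (k + 3)^2*(k^2 - 4*k + 3) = (k - 3)*(k + 3)^2*(k - 1)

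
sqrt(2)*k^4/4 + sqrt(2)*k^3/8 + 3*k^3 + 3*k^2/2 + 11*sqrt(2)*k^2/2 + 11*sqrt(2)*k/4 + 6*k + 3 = (k/2 + sqrt(2))*(k + 1/2)*(k + 3*sqrt(2))*(sqrt(2)*k/2 + 1)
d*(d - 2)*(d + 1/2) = d^3 - 3*d^2/2 - d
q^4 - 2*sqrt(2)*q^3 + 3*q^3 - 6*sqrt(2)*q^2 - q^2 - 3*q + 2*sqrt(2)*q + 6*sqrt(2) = (q - 1)*(q + 1)*(q + 3)*(q - 2*sqrt(2))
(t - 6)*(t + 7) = t^2 + t - 42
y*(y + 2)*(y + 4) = y^3 + 6*y^2 + 8*y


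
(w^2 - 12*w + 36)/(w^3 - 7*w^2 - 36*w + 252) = (w - 6)/(w^2 - w - 42)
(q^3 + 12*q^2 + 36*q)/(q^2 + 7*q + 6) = q*(q + 6)/(q + 1)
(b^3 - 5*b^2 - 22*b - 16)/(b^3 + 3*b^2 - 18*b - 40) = (b^2 - 7*b - 8)/(b^2 + b - 20)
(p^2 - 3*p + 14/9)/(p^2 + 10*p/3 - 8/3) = (p - 7/3)/(p + 4)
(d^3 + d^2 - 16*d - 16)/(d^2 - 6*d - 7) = (d^2 - 16)/(d - 7)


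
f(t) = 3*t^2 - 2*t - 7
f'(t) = 6*t - 2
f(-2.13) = 10.87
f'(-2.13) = -14.78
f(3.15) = 16.47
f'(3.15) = 16.90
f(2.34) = 4.75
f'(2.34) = 12.04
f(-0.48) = -5.35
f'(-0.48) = -4.88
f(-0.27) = -6.24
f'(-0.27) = -3.62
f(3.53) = 23.32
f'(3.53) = 19.18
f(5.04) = 59.12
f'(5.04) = 28.24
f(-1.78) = 6.07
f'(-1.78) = -12.68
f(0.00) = -7.00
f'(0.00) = -2.00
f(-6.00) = 113.00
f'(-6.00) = -38.00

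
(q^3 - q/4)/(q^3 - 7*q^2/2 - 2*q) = (q - 1/2)/(q - 4)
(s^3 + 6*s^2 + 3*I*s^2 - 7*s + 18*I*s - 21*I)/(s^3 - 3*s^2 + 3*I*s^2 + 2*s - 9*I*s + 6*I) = (s + 7)/(s - 2)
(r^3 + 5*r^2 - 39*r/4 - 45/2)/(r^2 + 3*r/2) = r + 7/2 - 15/r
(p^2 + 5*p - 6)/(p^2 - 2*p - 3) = (-p^2 - 5*p + 6)/(-p^2 + 2*p + 3)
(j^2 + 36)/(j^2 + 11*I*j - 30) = (j - 6*I)/(j + 5*I)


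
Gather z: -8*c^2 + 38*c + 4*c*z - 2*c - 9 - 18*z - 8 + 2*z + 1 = -8*c^2 + 36*c + z*(4*c - 16) - 16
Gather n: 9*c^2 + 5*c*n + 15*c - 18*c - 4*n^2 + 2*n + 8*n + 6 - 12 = 9*c^2 - 3*c - 4*n^2 + n*(5*c + 10) - 6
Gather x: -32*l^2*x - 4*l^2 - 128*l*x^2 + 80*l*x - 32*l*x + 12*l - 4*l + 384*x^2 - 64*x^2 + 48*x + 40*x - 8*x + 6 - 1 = -4*l^2 + 8*l + x^2*(320 - 128*l) + x*(-32*l^2 + 48*l + 80) + 5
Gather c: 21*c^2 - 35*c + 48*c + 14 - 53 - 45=21*c^2 + 13*c - 84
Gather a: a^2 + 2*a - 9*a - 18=a^2 - 7*a - 18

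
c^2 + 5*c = c*(c + 5)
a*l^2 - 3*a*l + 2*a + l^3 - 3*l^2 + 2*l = (a + l)*(l - 2)*(l - 1)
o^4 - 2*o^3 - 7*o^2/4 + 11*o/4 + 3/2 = (o - 2)*(o - 3/2)*(o + 1/2)*(o + 1)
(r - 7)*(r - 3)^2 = r^3 - 13*r^2 + 51*r - 63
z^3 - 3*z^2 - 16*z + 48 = (z - 4)*(z - 3)*(z + 4)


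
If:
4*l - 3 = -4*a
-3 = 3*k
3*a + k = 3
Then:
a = 4/3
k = -1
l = -7/12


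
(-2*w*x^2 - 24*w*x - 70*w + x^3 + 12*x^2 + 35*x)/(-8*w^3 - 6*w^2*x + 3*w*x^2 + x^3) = (x^2 + 12*x + 35)/(4*w^2 + 5*w*x + x^2)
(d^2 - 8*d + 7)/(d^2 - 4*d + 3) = (d - 7)/(d - 3)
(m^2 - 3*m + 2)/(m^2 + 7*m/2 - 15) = 2*(m^2 - 3*m + 2)/(2*m^2 + 7*m - 30)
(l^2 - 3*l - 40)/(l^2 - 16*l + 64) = (l + 5)/(l - 8)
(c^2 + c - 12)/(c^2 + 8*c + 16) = (c - 3)/(c + 4)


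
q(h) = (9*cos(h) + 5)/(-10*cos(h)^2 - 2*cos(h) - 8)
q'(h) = (-20*sin(h)*cos(h) - 2*sin(h))*(9*cos(h) + 5)/(-10*cos(h)^2 - 2*cos(h) - 8)^2 - 9*sin(h)/(-10*cos(h)^2 - 2*cos(h) - 8)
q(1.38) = -0.77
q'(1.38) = 0.51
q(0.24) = -0.71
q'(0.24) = -0.08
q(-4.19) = -0.05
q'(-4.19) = 0.86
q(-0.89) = -0.81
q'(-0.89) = 0.16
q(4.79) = -0.69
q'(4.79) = -0.79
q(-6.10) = -0.71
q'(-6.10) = -0.06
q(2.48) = 0.17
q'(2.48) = 0.33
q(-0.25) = -0.71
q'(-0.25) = 0.08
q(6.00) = -0.71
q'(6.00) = 0.09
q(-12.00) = -0.75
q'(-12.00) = -0.16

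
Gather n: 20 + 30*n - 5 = 30*n + 15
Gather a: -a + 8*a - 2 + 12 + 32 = 7*a + 42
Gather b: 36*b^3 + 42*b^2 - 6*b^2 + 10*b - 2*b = 36*b^3 + 36*b^2 + 8*b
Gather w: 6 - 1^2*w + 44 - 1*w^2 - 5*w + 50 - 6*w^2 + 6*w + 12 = 112 - 7*w^2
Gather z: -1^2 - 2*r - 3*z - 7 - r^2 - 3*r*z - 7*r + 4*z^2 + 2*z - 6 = -r^2 - 9*r + 4*z^2 + z*(-3*r - 1) - 14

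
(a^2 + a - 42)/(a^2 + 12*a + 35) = (a - 6)/(a + 5)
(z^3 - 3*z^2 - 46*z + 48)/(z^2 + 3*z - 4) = (z^2 - 2*z - 48)/(z + 4)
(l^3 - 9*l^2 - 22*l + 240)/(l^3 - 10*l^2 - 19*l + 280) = (l - 6)/(l - 7)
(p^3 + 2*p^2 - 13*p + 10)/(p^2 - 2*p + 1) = (p^2 + 3*p - 10)/(p - 1)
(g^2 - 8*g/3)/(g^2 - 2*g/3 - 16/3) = g/(g + 2)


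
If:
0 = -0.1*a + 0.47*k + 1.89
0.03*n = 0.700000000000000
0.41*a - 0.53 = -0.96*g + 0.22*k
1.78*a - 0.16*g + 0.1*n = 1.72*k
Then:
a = -6.31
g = 2.02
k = -5.36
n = 23.33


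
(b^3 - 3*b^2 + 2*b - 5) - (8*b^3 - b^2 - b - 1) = -7*b^3 - 2*b^2 + 3*b - 4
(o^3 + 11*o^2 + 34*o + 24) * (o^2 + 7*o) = o^5 + 18*o^4 + 111*o^3 + 262*o^2 + 168*o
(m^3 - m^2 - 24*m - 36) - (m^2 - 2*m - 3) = m^3 - 2*m^2 - 22*m - 33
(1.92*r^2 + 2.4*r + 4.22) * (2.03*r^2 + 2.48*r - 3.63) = 3.8976*r^4 + 9.6336*r^3 + 7.549*r^2 + 1.7536*r - 15.3186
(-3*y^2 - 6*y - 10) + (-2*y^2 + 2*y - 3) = -5*y^2 - 4*y - 13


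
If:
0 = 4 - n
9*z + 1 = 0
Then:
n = 4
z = -1/9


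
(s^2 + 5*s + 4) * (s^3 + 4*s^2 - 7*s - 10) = s^5 + 9*s^4 + 17*s^3 - 29*s^2 - 78*s - 40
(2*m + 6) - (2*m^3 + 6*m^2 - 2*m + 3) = -2*m^3 - 6*m^2 + 4*m + 3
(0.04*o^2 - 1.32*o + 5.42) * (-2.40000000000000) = -0.096*o^2 + 3.168*o - 13.008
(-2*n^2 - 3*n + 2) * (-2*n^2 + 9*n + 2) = 4*n^4 - 12*n^3 - 35*n^2 + 12*n + 4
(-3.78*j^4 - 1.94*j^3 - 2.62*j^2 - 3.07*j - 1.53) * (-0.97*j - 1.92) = 3.6666*j^5 + 9.1394*j^4 + 6.2662*j^3 + 8.0083*j^2 + 7.3785*j + 2.9376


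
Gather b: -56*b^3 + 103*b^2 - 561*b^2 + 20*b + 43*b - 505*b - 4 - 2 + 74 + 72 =-56*b^3 - 458*b^2 - 442*b + 140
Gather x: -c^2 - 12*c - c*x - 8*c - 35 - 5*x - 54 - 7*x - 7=-c^2 - 20*c + x*(-c - 12) - 96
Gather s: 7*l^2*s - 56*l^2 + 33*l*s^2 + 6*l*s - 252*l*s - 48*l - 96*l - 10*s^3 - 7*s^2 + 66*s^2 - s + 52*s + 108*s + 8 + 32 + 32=-56*l^2 - 144*l - 10*s^3 + s^2*(33*l + 59) + s*(7*l^2 - 246*l + 159) + 72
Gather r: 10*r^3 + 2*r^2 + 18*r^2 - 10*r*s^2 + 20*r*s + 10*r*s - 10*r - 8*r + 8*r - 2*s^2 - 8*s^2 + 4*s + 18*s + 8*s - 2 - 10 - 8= 10*r^3 + 20*r^2 + r*(-10*s^2 + 30*s - 10) - 10*s^2 + 30*s - 20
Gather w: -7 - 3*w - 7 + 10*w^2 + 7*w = 10*w^2 + 4*w - 14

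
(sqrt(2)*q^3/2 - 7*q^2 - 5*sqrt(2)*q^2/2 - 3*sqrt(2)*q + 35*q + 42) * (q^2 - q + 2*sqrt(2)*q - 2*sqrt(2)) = sqrt(2)*q^5/2 - 5*q^4 - 3*sqrt(2)*q^4 - 29*sqrt(2)*q^3/2 + 30*q^3 + 5*q^2 + 87*sqrt(2)*q^2 - 30*q + 14*sqrt(2)*q - 84*sqrt(2)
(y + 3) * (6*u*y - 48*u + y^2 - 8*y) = 6*u*y^2 - 30*u*y - 144*u + y^3 - 5*y^2 - 24*y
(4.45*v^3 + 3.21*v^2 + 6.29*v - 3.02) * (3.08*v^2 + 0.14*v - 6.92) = 13.706*v^5 + 10.5098*v^4 - 10.9714*v^3 - 30.6342*v^2 - 43.9496*v + 20.8984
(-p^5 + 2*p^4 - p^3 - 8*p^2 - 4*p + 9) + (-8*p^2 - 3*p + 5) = -p^5 + 2*p^4 - p^3 - 16*p^2 - 7*p + 14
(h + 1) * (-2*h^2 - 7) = -2*h^3 - 2*h^2 - 7*h - 7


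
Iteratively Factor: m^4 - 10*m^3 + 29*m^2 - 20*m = (m - 4)*(m^3 - 6*m^2 + 5*m) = m*(m - 4)*(m^2 - 6*m + 5) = m*(m - 4)*(m - 1)*(m - 5)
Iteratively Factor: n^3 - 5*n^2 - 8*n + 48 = (n + 3)*(n^2 - 8*n + 16) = (n - 4)*(n + 3)*(n - 4)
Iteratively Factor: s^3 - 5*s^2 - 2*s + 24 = (s + 2)*(s^2 - 7*s + 12) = (s - 4)*(s + 2)*(s - 3)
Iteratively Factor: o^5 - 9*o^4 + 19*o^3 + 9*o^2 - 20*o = (o)*(o^4 - 9*o^3 + 19*o^2 + 9*o - 20) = o*(o - 1)*(o^3 - 8*o^2 + 11*o + 20) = o*(o - 5)*(o - 1)*(o^2 - 3*o - 4) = o*(o - 5)*(o - 4)*(o - 1)*(o + 1)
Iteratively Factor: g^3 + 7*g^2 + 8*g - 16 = (g - 1)*(g^2 + 8*g + 16) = (g - 1)*(g + 4)*(g + 4)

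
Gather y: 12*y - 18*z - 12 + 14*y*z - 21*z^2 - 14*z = y*(14*z + 12) - 21*z^2 - 32*z - 12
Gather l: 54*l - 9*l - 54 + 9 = 45*l - 45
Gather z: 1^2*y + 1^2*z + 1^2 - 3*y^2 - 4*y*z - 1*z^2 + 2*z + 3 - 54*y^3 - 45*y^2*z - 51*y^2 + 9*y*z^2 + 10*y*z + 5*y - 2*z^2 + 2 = -54*y^3 - 54*y^2 + 6*y + z^2*(9*y - 3) + z*(-45*y^2 + 6*y + 3) + 6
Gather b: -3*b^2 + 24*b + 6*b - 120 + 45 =-3*b^2 + 30*b - 75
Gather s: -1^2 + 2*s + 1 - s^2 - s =-s^2 + s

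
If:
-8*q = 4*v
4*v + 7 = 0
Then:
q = 7/8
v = -7/4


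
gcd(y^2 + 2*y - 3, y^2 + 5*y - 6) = y - 1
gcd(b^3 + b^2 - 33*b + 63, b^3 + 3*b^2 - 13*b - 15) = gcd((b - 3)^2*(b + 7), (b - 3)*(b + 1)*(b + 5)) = b - 3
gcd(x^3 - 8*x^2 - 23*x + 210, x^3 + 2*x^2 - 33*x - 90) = x^2 - x - 30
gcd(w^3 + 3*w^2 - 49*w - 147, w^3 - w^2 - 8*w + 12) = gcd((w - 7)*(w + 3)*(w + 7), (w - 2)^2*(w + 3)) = w + 3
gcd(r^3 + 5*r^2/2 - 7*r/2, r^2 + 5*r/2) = r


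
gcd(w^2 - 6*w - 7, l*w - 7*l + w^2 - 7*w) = w - 7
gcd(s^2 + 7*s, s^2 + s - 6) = 1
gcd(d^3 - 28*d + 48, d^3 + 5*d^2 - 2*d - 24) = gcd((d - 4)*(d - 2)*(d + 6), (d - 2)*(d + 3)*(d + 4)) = d - 2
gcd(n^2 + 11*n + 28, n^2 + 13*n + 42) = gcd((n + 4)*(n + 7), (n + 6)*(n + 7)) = n + 7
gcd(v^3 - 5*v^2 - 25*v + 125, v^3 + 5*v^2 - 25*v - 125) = v^2 - 25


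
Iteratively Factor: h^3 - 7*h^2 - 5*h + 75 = (h - 5)*(h^2 - 2*h - 15) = (h - 5)^2*(h + 3)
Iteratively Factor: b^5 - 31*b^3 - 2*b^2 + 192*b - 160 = (b + 4)*(b^4 - 4*b^3 - 15*b^2 + 58*b - 40) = (b - 2)*(b + 4)*(b^3 - 2*b^2 - 19*b + 20) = (b - 2)*(b + 4)^2*(b^2 - 6*b + 5) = (b - 5)*(b - 2)*(b + 4)^2*(b - 1)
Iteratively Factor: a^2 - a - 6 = (a - 3)*(a + 2)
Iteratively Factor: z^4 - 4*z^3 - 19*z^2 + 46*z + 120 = (z - 4)*(z^3 - 19*z - 30) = (z - 5)*(z - 4)*(z^2 + 5*z + 6) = (z - 5)*(z - 4)*(z + 3)*(z + 2)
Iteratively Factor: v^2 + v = (v + 1)*(v)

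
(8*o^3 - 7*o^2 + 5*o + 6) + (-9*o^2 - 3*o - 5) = 8*o^3 - 16*o^2 + 2*o + 1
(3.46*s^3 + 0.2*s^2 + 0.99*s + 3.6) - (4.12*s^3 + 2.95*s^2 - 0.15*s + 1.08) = -0.66*s^3 - 2.75*s^2 + 1.14*s + 2.52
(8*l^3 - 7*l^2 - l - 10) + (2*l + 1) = 8*l^3 - 7*l^2 + l - 9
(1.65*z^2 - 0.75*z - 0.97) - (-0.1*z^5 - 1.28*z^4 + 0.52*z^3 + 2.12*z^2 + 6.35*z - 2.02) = 0.1*z^5 + 1.28*z^4 - 0.52*z^3 - 0.47*z^2 - 7.1*z + 1.05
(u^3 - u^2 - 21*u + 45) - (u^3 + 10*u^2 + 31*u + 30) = -11*u^2 - 52*u + 15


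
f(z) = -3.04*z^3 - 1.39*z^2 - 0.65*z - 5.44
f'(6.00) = -345.65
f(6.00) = -716.02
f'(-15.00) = -2010.95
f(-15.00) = 9951.56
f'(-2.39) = -46.10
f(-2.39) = 29.68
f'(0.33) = -2.56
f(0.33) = -5.92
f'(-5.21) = -233.72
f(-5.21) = 390.14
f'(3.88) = -148.73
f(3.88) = -206.46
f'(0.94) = -11.32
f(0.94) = -9.80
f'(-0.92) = -5.81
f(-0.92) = -3.65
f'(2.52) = -65.57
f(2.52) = -64.55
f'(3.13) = -98.70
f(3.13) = -114.31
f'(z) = -9.12*z^2 - 2.78*z - 0.65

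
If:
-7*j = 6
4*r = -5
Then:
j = -6/7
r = -5/4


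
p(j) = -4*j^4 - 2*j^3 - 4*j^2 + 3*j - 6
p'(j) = -16*j^3 - 6*j^2 - 8*j + 3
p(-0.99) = -14.79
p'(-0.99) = 20.56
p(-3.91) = -894.23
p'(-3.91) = 898.97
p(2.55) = -226.65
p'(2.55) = -321.72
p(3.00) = -411.00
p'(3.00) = -507.00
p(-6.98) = -9036.39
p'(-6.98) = 5207.61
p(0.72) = -7.74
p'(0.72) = -11.84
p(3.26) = -559.81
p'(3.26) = -641.18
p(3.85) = -1046.70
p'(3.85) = -1029.80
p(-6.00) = -4920.00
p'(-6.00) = 3291.00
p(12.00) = -86946.00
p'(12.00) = -28605.00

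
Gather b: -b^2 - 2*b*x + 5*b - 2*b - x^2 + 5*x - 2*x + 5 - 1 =-b^2 + b*(3 - 2*x) - x^2 + 3*x + 4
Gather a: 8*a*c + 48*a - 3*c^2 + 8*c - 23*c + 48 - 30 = a*(8*c + 48) - 3*c^2 - 15*c + 18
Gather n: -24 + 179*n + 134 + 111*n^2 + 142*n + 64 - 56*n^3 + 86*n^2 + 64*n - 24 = -56*n^3 + 197*n^2 + 385*n + 150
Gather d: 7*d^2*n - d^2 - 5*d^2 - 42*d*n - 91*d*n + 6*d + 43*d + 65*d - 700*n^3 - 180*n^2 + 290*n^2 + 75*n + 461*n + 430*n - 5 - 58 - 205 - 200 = d^2*(7*n - 6) + d*(114 - 133*n) - 700*n^3 + 110*n^2 + 966*n - 468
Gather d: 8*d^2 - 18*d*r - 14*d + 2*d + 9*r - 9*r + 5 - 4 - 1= 8*d^2 + d*(-18*r - 12)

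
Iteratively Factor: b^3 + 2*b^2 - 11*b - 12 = (b - 3)*(b^2 + 5*b + 4) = (b - 3)*(b + 4)*(b + 1)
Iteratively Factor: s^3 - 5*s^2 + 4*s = (s - 4)*(s^2 - s) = s*(s - 4)*(s - 1)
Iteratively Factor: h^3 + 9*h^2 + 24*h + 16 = (h + 4)*(h^2 + 5*h + 4) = (h + 4)^2*(h + 1)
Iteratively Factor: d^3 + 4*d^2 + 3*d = (d + 3)*(d^2 + d) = d*(d + 3)*(d + 1)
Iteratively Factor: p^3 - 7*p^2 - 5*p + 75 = (p - 5)*(p^2 - 2*p - 15) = (p - 5)*(p + 3)*(p - 5)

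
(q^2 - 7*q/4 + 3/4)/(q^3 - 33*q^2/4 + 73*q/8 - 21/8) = 2*(q - 1)/(2*q^2 - 15*q + 7)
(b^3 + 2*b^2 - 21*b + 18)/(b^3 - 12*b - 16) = (-b^3 - 2*b^2 + 21*b - 18)/(-b^3 + 12*b + 16)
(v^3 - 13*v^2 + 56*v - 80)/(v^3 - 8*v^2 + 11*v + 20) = (v - 4)/(v + 1)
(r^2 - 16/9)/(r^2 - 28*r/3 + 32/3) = (r + 4/3)/(r - 8)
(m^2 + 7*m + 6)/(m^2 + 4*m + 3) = (m + 6)/(m + 3)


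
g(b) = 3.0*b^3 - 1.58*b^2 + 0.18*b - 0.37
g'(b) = 9.0*b^2 - 3.16*b + 0.18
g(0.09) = -0.36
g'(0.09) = -0.03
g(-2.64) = -67.06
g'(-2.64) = 71.25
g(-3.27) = -122.75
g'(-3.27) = 106.75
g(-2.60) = -64.25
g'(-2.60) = 69.24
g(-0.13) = -0.43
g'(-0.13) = 0.74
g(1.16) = 2.40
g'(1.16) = 8.62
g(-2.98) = -94.33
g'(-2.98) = 89.52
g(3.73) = 134.00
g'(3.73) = 113.61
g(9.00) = 2060.27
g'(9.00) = 700.74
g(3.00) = 66.95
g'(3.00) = 71.70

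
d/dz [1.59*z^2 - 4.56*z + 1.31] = 3.18*z - 4.56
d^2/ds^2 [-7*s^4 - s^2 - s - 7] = -84*s^2 - 2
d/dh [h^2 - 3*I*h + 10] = 2*h - 3*I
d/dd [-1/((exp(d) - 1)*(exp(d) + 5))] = (exp(d) + 2)/(2*(exp(d) + 5)^2*sinh(d/2)^2)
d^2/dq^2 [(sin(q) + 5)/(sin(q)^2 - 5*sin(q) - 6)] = (-sin(q)^4 - 24*sin(q)^3 + 65*sin(q)^2 - 250*sin(q) + 250)/((sin(q) - 6)^3*(sin(q) + 1)^2)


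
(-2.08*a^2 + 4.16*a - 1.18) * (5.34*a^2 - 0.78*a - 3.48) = -11.1072*a^4 + 23.8368*a^3 - 2.3076*a^2 - 13.5564*a + 4.1064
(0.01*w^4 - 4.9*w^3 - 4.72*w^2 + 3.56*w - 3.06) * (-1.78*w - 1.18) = -0.0178*w^5 + 8.7102*w^4 + 14.1836*w^3 - 0.767200000000001*w^2 + 1.246*w + 3.6108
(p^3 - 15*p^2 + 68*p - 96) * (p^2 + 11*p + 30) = p^5 - 4*p^4 - 67*p^3 + 202*p^2 + 984*p - 2880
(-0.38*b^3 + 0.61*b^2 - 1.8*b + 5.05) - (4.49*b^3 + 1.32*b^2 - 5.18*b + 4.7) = -4.87*b^3 - 0.71*b^2 + 3.38*b + 0.35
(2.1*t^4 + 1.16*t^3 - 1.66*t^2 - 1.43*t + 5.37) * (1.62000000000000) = 3.402*t^4 + 1.8792*t^3 - 2.6892*t^2 - 2.3166*t + 8.6994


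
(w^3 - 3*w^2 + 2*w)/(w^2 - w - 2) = w*(w - 1)/(w + 1)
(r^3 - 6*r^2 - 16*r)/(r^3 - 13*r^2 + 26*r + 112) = r/(r - 7)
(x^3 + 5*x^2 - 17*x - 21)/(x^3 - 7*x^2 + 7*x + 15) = (x + 7)/(x - 5)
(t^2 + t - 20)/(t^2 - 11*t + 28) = (t + 5)/(t - 7)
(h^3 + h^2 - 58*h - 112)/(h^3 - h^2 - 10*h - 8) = (h^2 - h - 56)/(h^2 - 3*h - 4)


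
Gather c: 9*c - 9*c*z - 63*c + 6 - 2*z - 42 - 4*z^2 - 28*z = c*(-9*z - 54) - 4*z^2 - 30*z - 36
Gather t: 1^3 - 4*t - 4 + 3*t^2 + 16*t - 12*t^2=-9*t^2 + 12*t - 3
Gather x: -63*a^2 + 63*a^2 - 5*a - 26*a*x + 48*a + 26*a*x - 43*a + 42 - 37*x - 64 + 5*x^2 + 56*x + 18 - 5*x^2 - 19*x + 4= 0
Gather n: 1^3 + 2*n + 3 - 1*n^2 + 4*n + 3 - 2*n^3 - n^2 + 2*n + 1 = -2*n^3 - 2*n^2 + 8*n + 8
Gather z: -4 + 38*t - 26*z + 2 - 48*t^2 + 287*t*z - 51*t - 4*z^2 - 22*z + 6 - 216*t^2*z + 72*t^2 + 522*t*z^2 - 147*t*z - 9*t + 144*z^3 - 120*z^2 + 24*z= 24*t^2 - 22*t + 144*z^3 + z^2*(522*t - 124) + z*(-216*t^2 + 140*t - 24) + 4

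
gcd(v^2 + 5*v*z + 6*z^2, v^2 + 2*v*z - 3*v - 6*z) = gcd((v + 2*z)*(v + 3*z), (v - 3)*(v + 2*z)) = v + 2*z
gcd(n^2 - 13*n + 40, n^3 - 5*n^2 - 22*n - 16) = n - 8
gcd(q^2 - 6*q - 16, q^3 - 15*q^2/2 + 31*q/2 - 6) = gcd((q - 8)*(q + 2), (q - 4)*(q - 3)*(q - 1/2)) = 1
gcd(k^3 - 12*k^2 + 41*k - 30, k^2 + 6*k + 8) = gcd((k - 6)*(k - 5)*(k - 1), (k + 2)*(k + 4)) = 1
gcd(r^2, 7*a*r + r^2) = r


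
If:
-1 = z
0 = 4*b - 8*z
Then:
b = -2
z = -1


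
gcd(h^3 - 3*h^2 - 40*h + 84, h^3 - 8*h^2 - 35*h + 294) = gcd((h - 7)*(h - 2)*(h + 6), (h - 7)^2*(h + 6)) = h^2 - h - 42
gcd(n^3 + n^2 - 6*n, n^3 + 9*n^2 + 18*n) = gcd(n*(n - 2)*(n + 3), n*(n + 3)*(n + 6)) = n^2 + 3*n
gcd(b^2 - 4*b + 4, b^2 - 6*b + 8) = b - 2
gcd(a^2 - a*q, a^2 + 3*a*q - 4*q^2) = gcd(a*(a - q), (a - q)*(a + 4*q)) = -a + q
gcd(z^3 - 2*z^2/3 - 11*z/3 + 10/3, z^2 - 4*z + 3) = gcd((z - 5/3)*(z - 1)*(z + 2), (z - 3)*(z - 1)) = z - 1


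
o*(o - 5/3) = o^2 - 5*o/3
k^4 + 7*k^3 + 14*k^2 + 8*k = k*(k + 1)*(k + 2)*(k + 4)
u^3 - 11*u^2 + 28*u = u*(u - 7)*(u - 4)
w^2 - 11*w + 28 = (w - 7)*(w - 4)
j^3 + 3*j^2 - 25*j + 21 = (j - 3)*(j - 1)*(j + 7)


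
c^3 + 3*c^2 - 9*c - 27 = (c - 3)*(c + 3)^2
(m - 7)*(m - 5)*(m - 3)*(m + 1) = m^4 - 14*m^3 + 56*m^2 - 34*m - 105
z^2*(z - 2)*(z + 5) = z^4 + 3*z^3 - 10*z^2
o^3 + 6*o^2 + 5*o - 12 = (o - 1)*(o + 3)*(o + 4)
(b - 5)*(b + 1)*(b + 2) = b^3 - 2*b^2 - 13*b - 10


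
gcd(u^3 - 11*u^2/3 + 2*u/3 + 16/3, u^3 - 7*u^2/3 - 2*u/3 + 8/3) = u^2 - u - 2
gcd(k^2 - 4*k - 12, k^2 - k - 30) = k - 6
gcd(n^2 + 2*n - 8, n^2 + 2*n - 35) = 1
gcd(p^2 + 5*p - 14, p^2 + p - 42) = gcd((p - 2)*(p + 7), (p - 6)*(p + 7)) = p + 7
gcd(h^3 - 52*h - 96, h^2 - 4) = h + 2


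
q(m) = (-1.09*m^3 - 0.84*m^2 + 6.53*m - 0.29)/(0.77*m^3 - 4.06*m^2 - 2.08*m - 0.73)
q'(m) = (-3.27*m^2 - 1.68*m + 6.53)/(0.77*m^3 - 4.06*m^2 - 2.08*m - 0.73) + (-2.31*m^2 + 8.12*m + 2.08)*(-1.09*m^3 - 0.84*m^2 + 6.53*m - 0.29)/(0.77*m^3 - 4.06*m^2 - 2.08*m - 0.73)^2 = (-4.44089209850063e-16*m^5 + 5.0722*m^4 - 5.5218*m^3 + 31.316*m^2 - 1.1284*m - 5.3701)/(0.5929*m^6 - 6.2524*m^5 + 13.2804*m^4 + 15.7654*m^3 + 10.254*m^2 + 3.0368*m + 0.5329)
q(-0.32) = 4.81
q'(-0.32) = -6.14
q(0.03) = 0.12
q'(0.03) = -8.48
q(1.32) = -0.50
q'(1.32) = 0.65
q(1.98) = -0.06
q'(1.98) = 0.69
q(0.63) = -0.93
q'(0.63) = 0.48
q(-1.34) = 1.12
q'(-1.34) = 1.63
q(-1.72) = 0.65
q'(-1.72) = 0.94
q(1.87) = -0.13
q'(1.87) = 0.67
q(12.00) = -2.67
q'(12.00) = 0.19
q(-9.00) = -0.77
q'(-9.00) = 0.05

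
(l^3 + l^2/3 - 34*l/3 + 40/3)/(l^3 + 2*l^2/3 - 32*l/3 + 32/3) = (3*l - 5)/(3*l - 4)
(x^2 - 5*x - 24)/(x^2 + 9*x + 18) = (x - 8)/(x + 6)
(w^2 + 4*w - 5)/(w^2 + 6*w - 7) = (w + 5)/(w + 7)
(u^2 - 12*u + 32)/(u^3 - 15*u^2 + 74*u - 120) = (u - 8)/(u^2 - 11*u + 30)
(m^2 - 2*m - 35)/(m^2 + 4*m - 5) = (m - 7)/(m - 1)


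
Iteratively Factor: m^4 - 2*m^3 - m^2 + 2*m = (m - 2)*(m^3 - m) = (m - 2)*(m + 1)*(m^2 - m) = m*(m - 2)*(m + 1)*(m - 1)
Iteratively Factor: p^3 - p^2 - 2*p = (p - 2)*(p^2 + p) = p*(p - 2)*(p + 1)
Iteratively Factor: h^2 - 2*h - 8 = (h - 4)*(h + 2)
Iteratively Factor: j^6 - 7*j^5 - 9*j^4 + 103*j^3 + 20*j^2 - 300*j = (j - 5)*(j^5 - 2*j^4 - 19*j^3 + 8*j^2 + 60*j) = j*(j - 5)*(j^4 - 2*j^3 - 19*j^2 + 8*j + 60) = j*(j - 5)^2*(j^3 + 3*j^2 - 4*j - 12) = j*(j - 5)^2*(j + 2)*(j^2 + j - 6) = j*(j - 5)^2*(j - 2)*(j + 2)*(j + 3)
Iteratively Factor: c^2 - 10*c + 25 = (c - 5)*(c - 5)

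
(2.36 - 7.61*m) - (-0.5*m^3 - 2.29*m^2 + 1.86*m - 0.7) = 0.5*m^3 + 2.29*m^2 - 9.47*m + 3.06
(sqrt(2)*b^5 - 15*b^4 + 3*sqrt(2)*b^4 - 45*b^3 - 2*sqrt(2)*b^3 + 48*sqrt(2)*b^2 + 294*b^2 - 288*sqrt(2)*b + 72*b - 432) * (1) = sqrt(2)*b^5 - 15*b^4 + 3*sqrt(2)*b^4 - 45*b^3 - 2*sqrt(2)*b^3 + 48*sqrt(2)*b^2 + 294*b^2 - 288*sqrt(2)*b + 72*b - 432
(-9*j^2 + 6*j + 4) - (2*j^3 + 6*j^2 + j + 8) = -2*j^3 - 15*j^2 + 5*j - 4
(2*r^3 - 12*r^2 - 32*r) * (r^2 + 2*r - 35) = 2*r^5 - 8*r^4 - 126*r^3 + 356*r^2 + 1120*r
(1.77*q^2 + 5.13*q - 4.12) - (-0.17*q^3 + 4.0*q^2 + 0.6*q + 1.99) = 0.17*q^3 - 2.23*q^2 + 4.53*q - 6.11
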